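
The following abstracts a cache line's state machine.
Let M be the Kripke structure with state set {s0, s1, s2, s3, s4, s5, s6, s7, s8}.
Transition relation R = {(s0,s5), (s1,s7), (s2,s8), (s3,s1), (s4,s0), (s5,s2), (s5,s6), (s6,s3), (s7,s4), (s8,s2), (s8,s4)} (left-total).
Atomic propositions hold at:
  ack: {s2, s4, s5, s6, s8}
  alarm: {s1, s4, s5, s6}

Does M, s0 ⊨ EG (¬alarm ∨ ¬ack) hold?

Sat(¬alarm) = {s0, s2, s3, s7, s8}
Sat(¬ack) = {s0, s1, s3, s7}
Sat(¬alarm ∨ ¬ack) = {s0, s1, s2, s3, s7, s8}
EG (¬alarm ∨ ¬ack): greatest fixpoint, start Z0 = {s0, s1, s2, s3, s7, s8}, keep only states in Sat with some successor in Z. Z1 = {s1, s2, s3, s8}; Z2 = {s2, s3, s8}; Z3 = {s2, s8}; fixed.
Sat(EG (¬alarm ∨ ¬ack)) = {s2, s8}
s0 ∉ Sat(EG (¬alarm ∨ ¬ack)) = {s2, s8}, so the formula does not hold at s0.

No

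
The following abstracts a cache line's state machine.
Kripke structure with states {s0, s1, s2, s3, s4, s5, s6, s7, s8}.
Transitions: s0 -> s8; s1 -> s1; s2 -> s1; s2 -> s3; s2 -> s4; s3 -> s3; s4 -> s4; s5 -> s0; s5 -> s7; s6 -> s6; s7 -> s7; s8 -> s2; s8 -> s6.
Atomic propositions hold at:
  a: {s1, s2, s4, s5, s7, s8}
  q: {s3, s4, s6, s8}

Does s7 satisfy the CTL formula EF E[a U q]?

E[a U q]: least fixpoint, start Z0 = Sat(q) = {s3, s4, s6, s8}, add states in Sat(a) with some successor in Z. Z1 = {s2, s3, s4, s6, s8}; fixed.
Sat(E[a U q]) = {s2, s3, s4, s6, s8}
EF E[a U q]: least fixpoint, start Z0 = {s2, s3, s4, s6, s8}, add states with some successor in Z. Z1 = {s0, s2, s3, s4, s6, s8}; Z2 = {s0, s2, s3, s4, s5, s6, s8}; fixed.
Sat(EF E[a U q]) = {s0, s2, s3, s4, s5, s6, s8}
s7 ∉ Sat(EF E[a U q]) = {s0, s2, s3, s4, s5, s6, s8}, so the formula does not hold at s7.

No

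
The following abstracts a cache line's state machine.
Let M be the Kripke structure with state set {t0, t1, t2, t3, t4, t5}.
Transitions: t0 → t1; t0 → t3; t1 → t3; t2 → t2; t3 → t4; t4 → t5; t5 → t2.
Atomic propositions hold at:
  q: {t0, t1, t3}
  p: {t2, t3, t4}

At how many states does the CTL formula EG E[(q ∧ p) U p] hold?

Sat(q ∧ p) = {t3}
E[(q ∧ p) U p]: least fixpoint, start Z0 = Sat(p) = {t2, t3, t4}, add states in Sat(q ∧ p) with some successor in Z. Already a fixed point.
Sat(E[(q ∧ p) U p]) = {t2, t3, t4}
EG E[(q ∧ p) U p]: greatest fixpoint, start Z0 = {t2, t3, t4}, keep only states in Sat with some successor in Z. Z1 = {t2, t3}; Z2 = {t2}; fixed.
Sat(EG E[(q ∧ p) U p]) = {t2}
|Sat(EG E[(q ∧ p) U p])| = |{t2}| = 1.

1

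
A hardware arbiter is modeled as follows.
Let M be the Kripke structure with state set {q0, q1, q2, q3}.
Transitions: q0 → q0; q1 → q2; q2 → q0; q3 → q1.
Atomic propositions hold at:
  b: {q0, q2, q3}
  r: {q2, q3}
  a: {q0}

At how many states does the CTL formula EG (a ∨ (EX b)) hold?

Sat(EX b) = {s : some successor in {q0, q2, q3}} = {q0, q1, q2}
Sat(a ∨ (EX b)) = {q0, q1, q2}
EG (a ∨ (EX b)): greatest fixpoint, start Z0 = {q0, q1, q2}, keep only states in Sat with some successor in Z. Already a fixed point.
Sat(EG (a ∨ (EX b))) = {q0, q1, q2}
|Sat(EG (a ∨ (EX b)))| = |{q0, q1, q2}| = 3.

3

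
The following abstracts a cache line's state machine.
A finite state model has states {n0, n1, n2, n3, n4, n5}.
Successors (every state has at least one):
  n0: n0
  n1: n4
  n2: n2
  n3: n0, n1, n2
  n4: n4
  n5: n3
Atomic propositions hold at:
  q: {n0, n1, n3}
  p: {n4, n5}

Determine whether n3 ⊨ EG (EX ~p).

Yes

Sat(~p) = {n0, n1, n2, n3}
Sat(EX ~p) = {s : some successor in {n0, n1, n2, n3}} = {n0, n2, n3, n5}
EG (EX ~p): greatest fixpoint, start Z0 = {n0, n2, n3, n5}, keep only states in Sat with some successor in Z. Already a fixed point.
Sat(EG (EX ~p)) = {n0, n2, n3, n5}
n3 ∈ Sat(EG (EX ~p)) = {n0, n2, n3, n5}, so the formula holds at n3.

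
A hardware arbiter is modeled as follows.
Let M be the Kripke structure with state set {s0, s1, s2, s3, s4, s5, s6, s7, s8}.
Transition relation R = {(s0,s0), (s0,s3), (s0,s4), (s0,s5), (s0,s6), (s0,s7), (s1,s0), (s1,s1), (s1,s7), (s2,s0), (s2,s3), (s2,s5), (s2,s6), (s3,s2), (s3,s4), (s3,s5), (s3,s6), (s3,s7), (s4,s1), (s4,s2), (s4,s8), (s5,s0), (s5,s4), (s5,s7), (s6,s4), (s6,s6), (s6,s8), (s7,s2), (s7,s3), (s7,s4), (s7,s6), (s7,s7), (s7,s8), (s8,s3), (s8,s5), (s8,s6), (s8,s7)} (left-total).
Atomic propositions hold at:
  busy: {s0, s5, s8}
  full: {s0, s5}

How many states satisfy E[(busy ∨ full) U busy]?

Sat(busy ∨ full) = {s0, s5, s8}
E[(busy ∨ full) U busy]: least fixpoint, start Z0 = Sat(busy) = {s0, s5, s8}, add states in Sat(busy ∨ full) with some successor in Z. Already a fixed point.
Sat(E[(busy ∨ full) U busy]) = {s0, s5, s8}
|Sat(E[(busy ∨ full) U busy])| = |{s0, s5, s8}| = 3.

3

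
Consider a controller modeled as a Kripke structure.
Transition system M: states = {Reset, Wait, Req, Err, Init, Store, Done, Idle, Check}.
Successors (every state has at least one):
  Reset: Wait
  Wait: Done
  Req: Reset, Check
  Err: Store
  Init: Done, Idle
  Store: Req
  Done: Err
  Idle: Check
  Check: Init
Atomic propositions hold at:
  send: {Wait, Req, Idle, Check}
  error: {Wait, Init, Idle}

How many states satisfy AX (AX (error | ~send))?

Sat(~send) = {Reset, Err, Init, Store, Done}
Sat(error | ~send) = {Reset, Wait, Err, Init, Store, Done, Idle}
Sat(AX (error | ~send)) = {s : every successor in {Reset, Wait, Err, Init, Store, Done, Idle}} = {Reset, Wait, Err, Init, Done, Check}
Sat(AX (AX (error | ~send))) = {s : every successor in {Reset, Wait, Err, Init, Done, Check}} = {Reset, Wait, Req, Done, Idle, Check}
|Sat(AX (AX (error | ~send)))| = |{Reset, Wait, Req, Done, Idle, Check}| = 6.

6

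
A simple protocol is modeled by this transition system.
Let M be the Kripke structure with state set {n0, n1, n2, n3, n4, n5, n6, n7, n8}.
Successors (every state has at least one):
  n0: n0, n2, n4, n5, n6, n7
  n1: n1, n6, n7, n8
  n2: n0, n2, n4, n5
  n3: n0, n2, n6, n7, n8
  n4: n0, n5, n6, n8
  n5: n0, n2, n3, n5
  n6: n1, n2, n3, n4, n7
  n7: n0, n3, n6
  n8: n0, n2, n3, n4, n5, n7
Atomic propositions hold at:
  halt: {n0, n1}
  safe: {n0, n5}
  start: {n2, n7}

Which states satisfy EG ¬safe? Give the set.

{n1, n2, n3, n4, n6, n7, n8}

Sat(¬safe) = {n1, n2, n3, n4, n6, n7, n8}
EG ¬safe: greatest fixpoint, start Z0 = {n1, n2, n3, n4, n6, n7, n8}, keep only states in Sat with some successor in Z. Already a fixed point.
Sat(EG ¬safe) = {n1, n2, n3, n4, n6, n7, n8}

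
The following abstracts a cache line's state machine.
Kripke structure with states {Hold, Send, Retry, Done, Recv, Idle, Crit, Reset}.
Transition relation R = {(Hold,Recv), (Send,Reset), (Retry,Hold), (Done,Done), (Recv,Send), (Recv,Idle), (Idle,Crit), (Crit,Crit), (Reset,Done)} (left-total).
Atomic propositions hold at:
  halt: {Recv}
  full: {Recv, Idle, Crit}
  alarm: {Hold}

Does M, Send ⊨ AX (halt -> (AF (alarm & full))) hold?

Yes

Sat(alarm & full) = ∅
AF (alarm & full): least fixpoint, start Z0 = ∅, add states with every successor in Z. Already a fixed point.
Sat(AF (alarm & full)) = ∅
Sat(halt -> (AF (alarm & full))) = {Hold, Send, Retry, Done, Idle, Crit, Reset}
Sat(AX (halt -> (AF (alarm & full)))) = {s : every successor in {Hold, Send, Retry, Done, Idle, Crit, Reset}} = {Send, Retry, Done, Recv, Idle, Crit, Reset}
Send ∈ Sat(AX (halt -> (AF (alarm & full)))) = {Send, Retry, Done, Recv, Idle, Crit, Reset}, so the formula holds at Send.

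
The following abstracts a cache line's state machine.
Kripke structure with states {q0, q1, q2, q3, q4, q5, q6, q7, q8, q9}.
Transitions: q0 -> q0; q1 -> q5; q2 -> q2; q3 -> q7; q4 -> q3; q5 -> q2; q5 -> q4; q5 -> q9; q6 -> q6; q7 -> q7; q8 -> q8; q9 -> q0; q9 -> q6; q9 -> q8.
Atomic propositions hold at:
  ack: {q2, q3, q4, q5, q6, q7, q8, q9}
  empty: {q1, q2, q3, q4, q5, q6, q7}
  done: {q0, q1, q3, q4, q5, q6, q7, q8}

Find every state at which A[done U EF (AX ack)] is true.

{q1, q2, q3, q4, q5, q6, q7, q8, q9}

Sat(AX ack) = {s : every successor in {q2, q3, q4, q5, q6, q7, q8, q9}} = {q1, q2, q3, q4, q5, q6, q7, q8}
EF (AX ack): least fixpoint, start Z0 = {q1, q2, q3, q4, q5, q6, q7, q8}, add states with some successor in Z. Z1 = {q1, q2, q3, q4, q5, q6, q7, q8, q9}; fixed.
Sat(EF (AX ack)) = {q1, q2, q3, q4, q5, q6, q7, q8, q9}
A[done U EF (AX ack)]: least fixpoint, start Z0 = Sat(EF (AX ack)) = {q1, q2, q3, q4, q5, q6, q7, q8, q9}, add states in Sat(done) with every successor in Z. Already a fixed point.
Sat(A[done U EF (AX ack)]) = {q1, q2, q3, q4, q5, q6, q7, q8, q9}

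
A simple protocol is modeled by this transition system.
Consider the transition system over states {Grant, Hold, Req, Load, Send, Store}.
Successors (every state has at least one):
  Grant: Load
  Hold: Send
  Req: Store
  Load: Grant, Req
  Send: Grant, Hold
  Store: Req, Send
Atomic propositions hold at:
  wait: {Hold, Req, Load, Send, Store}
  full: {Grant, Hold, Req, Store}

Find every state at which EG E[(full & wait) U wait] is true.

{Hold, Req, Load, Send, Store}

Sat(full & wait) = {Hold, Req, Store}
E[(full & wait) U wait]: least fixpoint, start Z0 = Sat(wait) = {Hold, Req, Load, Send, Store}, add states in Sat(full & wait) with some successor in Z. Already a fixed point.
Sat(E[(full & wait) U wait]) = {Hold, Req, Load, Send, Store}
EG E[(full & wait) U wait]: greatest fixpoint, start Z0 = {Hold, Req, Load, Send, Store}, keep only states in Sat with some successor in Z. Already a fixed point.
Sat(EG E[(full & wait) U wait]) = {Hold, Req, Load, Send, Store}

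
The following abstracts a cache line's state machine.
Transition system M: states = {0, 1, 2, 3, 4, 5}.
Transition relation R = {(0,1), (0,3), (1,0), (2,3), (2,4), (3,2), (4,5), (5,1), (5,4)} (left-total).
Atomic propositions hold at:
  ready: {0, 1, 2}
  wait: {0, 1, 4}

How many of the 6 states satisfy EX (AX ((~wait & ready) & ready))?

Sat(~wait) = {2, 3, 5}
Sat(~wait & ready) = {2}
Sat((~wait & ready) & ready) = {2}
Sat(AX ((~wait & ready) & ready)) = {s : every successor in {2}} = {3}
Sat(EX (AX ((~wait & ready) & ready))) = {s : some successor in {3}} = {0, 2}
|Sat(EX (AX ((~wait & ready) & ready)))| = |{0, 2}| = 2.

2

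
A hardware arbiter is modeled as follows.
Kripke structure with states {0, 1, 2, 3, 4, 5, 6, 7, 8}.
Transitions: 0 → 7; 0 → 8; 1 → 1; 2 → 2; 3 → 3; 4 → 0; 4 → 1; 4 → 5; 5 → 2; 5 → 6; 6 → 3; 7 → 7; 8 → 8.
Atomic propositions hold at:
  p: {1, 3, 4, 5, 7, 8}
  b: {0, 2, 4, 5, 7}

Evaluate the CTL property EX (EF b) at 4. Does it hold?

Yes

EF b: least fixpoint, start Z0 = {0, 2, 4, 5, 7}, add states with some successor in Z. Already a fixed point.
Sat(EF b) = {0, 2, 4, 5, 7}
Sat(EX (EF b)) = {s : some successor in {0, 2, 4, 5, 7}} = {0, 2, 4, 5, 7}
4 ∈ Sat(EX (EF b)) = {0, 2, 4, 5, 7}, so the formula holds at 4.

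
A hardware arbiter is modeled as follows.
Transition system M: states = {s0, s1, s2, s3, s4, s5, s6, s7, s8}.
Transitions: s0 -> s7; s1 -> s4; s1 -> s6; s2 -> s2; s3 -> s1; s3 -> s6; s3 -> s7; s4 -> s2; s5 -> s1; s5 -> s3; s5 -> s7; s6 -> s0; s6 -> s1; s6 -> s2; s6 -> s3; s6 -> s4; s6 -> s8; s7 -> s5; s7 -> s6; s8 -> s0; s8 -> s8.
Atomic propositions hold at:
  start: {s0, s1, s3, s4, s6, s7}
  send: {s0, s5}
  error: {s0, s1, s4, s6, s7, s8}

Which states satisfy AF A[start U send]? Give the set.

A[start U send]: least fixpoint, start Z0 = Sat(send) = {s0, s5}, add states in Sat(start) with every successor in Z. Already a fixed point.
Sat(A[start U send]) = {s0, s5}
AF A[start U send]: least fixpoint, start Z0 = {s0, s5}, add states with every successor in Z. Already a fixed point.
Sat(AF A[start U send]) = {s0, s5}

{s0, s5}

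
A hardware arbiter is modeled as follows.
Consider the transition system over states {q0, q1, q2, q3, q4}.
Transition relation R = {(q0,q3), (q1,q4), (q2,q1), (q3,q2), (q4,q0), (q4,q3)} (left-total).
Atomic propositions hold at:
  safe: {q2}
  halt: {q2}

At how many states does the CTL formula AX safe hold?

Sat(AX safe) = {s : every successor in {q2}} = {q3}
|Sat(AX safe)| = |{q3}| = 1.

1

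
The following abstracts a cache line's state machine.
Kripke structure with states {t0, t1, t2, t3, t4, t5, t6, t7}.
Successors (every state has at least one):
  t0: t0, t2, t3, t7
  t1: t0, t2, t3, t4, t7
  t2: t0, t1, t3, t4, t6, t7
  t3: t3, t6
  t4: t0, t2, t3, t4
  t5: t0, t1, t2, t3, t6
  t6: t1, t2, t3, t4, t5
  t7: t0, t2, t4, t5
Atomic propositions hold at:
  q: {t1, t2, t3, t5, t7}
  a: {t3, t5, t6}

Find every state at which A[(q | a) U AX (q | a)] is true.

Sat(q | a) = {t1, t2, t3, t5, t6, t7}
Sat(AX (q | a)) = {s : every successor in {t1, t2, t3, t5, t6, t7}} = {t3}
A[(q | a) U AX (q | a)]: least fixpoint, start Z0 = Sat(AX (q | a)) = {t3}, add states in Sat(q | a) with every successor in Z. Already a fixed point.
Sat(A[(q | a) U AX (q | a)]) = {t3}

{t3}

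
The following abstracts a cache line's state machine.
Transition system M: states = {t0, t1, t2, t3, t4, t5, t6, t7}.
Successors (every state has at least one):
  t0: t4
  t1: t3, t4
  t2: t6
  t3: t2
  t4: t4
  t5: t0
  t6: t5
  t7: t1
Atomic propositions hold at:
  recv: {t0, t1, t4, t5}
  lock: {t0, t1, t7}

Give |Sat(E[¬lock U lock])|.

7

Sat(¬lock) = {t2, t3, t4, t5, t6}
E[¬lock U lock]: least fixpoint, start Z0 = Sat(lock) = {t0, t1, t7}, add states in Sat(¬lock) with some successor in Z. Z1 = {t0, t1, t5, t7}; Z2 = {t0, t1, t5, t6, t7}; Z3 = {t0, t1, t2, t5, t6, t7}; Z4 = {t0, t1, t2, t3, t5, t6, t7}; fixed.
Sat(E[¬lock U lock]) = {t0, t1, t2, t3, t5, t6, t7}
|Sat(E[¬lock U lock])| = |{t0, t1, t2, t3, t5, t6, t7}| = 7.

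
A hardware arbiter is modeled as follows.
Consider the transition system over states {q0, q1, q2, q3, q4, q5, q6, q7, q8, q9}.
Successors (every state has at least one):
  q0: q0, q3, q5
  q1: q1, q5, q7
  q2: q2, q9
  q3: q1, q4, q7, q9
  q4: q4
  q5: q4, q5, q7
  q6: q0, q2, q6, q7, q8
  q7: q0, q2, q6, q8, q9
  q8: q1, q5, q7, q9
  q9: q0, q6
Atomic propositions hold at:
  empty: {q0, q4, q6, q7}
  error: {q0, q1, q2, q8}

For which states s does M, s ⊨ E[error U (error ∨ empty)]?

{q0, q1, q2, q4, q6, q7, q8}

Sat(error ∨ empty) = {q0, q1, q2, q4, q6, q7, q8}
E[error U (error ∨ empty)]: least fixpoint, start Z0 = Sat((error ∨ empty)) = {q0, q1, q2, q4, q6, q7, q8}, add states in Sat(error) with some successor in Z. Already a fixed point.
Sat(E[error U (error ∨ empty)]) = {q0, q1, q2, q4, q6, q7, q8}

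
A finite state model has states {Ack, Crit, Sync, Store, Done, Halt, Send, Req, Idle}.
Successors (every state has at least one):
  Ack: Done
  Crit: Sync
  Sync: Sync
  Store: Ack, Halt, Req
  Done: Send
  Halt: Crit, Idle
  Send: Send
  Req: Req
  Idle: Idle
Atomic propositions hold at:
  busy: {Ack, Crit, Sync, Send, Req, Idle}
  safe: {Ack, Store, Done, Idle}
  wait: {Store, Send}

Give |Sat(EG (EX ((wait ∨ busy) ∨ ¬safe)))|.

8

Sat(wait ∨ busy) = {Ack, Crit, Sync, Store, Send, Req, Idle}
Sat(¬safe) = {Crit, Sync, Halt, Send, Req}
Sat((wait ∨ busy) ∨ ¬safe) = {Ack, Crit, Sync, Store, Halt, Send, Req, Idle}
Sat(EX ((wait ∨ busy) ∨ ¬safe)) = {s : some successor in {Ack, Crit, Sync, Store, Halt, Send, Req, Idle}} = {Crit, Sync, Store, Done, Halt, Send, Req, Idle}
EG (EX ((wait ∨ busy) ∨ ¬safe)): greatest fixpoint, start Z0 = {Crit, Sync, Store, Done, Halt, Send, Req, Idle}, keep only states in Sat with some successor in Z. Already a fixed point.
Sat(EG (EX ((wait ∨ busy) ∨ ¬safe))) = {Crit, Sync, Store, Done, Halt, Send, Req, Idle}
|Sat(EG (EX ((wait ∨ busy) ∨ ¬safe)))| = |{Crit, Sync, Store, Done, Halt, Send, Req, Idle}| = 8.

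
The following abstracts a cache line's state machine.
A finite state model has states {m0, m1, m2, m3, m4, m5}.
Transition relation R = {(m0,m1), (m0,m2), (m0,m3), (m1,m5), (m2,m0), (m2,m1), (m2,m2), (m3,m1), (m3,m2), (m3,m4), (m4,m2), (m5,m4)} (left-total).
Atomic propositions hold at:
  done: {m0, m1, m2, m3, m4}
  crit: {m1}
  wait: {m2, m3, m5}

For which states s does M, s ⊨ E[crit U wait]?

{m1, m2, m3, m5}

E[crit U wait]: least fixpoint, start Z0 = Sat(wait) = {m2, m3, m5}, add states in Sat(crit) with some successor in Z. Z1 = {m1, m2, m3, m5}; fixed.
Sat(E[crit U wait]) = {m1, m2, m3, m5}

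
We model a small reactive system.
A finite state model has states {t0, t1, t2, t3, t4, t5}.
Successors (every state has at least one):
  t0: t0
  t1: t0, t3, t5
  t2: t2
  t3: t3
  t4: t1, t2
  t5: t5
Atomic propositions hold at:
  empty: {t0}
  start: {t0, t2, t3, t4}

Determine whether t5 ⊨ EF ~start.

Sat(~start) = {t1, t5}
EF ~start: least fixpoint, start Z0 = {t1, t5}, add states with some successor in Z. Z1 = {t1, t4, t5}; fixed.
Sat(EF ~start) = {t1, t4, t5}
t5 ∈ Sat(EF ~start) = {t1, t4, t5}, so the formula holds at t5.

Yes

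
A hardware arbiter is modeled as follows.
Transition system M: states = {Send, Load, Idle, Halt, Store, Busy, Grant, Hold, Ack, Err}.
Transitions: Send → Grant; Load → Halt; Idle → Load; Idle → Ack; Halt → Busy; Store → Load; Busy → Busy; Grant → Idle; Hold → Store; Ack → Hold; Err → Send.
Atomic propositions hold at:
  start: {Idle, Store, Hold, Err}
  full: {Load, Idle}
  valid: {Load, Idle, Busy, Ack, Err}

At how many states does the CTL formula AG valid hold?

AG valid: greatest fixpoint, start Z0 = {Load, Idle, Busy, Ack, Err}, keep only states in Sat with every successor in Z. Z1 = {Idle, Busy}; Z2 = {Busy}; fixed.
Sat(AG valid) = {Busy}
|Sat(AG valid)| = |{Busy}| = 1.

1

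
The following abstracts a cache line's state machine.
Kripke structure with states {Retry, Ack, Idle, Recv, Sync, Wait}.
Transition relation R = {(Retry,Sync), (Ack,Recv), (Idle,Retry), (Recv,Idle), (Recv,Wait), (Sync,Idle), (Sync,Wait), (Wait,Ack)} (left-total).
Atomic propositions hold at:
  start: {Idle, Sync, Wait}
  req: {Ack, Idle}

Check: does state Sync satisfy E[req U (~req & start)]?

Sat(~req) = {Retry, Recv, Sync, Wait}
Sat(~req & start) = {Sync, Wait}
E[req U (~req & start)]: least fixpoint, start Z0 = Sat((~req & start)) = {Sync, Wait}, add states in Sat(req) with some successor in Z. Already a fixed point.
Sat(E[req U (~req & start)]) = {Sync, Wait}
Sync ∈ Sat(E[req U (~req & start)]) = {Sync, Wait}, so the formula holds at Sync.

Yes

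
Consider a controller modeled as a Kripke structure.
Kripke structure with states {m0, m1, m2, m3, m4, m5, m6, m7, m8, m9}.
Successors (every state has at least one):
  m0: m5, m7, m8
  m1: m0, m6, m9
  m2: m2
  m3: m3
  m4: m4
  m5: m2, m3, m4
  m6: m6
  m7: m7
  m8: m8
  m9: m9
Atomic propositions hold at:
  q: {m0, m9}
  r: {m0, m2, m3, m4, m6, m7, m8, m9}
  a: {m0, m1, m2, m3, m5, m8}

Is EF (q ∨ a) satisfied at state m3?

Yes

Sat(q ∨ a) = {m0, m1, m2, m3, m5, m8, m9}
EF (q ∨ a): least fixpoint, start Z0 = {m0, m1, m2, m3, m5, m8, m9}, add states with some successor in Z. Already a fixed point.
Sat(EF (q ∨ a)) = {m0, m1, m2, m3, m5, m8, m9}
m3 ∈ Sat(EF (q ∨ a)) = {m0, m1, m2, m3, m5, m8, m9}, so the formula holds at m3.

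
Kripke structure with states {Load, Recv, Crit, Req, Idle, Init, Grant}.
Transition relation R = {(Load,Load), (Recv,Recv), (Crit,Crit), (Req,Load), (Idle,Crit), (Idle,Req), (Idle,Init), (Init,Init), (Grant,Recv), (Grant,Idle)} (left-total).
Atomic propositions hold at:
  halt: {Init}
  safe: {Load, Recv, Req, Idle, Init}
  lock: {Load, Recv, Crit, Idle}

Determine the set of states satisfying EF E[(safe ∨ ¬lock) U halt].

Sat(¬lock) = {Req, Init, Grant}
Sat(safe ∨ ¬lock) = {Load, Recv, Req, Idle, Init, Grant}
E[(safe ∨ ¬lock) U halt]: least fixpoint, start Z0 = Sat(halt) = {Init}, add states in Sat(safe ∨ ¬lock) with some successor in Z. Z1 = {Idle, Init}; Z2 = {Idle, Init, Grant}; fixed.
Sat(E[(safe ∨ ¬lock) U halt]) = {Idle, Init, Grant}
EF E[(safe ∨ ¬lock) U halt]: least fixpoint, start Z0 = {Idle, Init, Grant}, add states with some successor in Z. Already a fixed point.
Sat(EF E[(safe ∨ ¬lock) U halt]) = {Idle, Init, Grant}

{Idle, Init, Grant}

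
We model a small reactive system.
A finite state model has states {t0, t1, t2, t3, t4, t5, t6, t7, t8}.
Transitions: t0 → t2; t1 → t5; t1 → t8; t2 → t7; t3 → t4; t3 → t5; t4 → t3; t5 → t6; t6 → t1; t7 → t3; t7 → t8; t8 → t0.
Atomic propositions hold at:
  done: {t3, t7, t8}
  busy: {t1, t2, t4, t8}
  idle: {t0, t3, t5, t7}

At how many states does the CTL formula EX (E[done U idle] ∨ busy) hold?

E[done U idle]: least fixpoint, start Z0 = Sat(idle) = {t0, t3, t5, t7}, add states in Sat(done) with some successor in Z. Z1 = {t0, t3, t5, t7, t8}; fixed.
Sat(E[done U idle]) = {t0, t3, t5, t7, t8}
Sat(E[done U idle] ∨ busy) = {t0, t1, t2, t3, t4, t5, t7, t8}
Sat(EX (E[done U idle] ∨ busy)) = {s : some successor in {t0, t1, t2, t3, t4, t5, t7, t8}} = {t0, t1, t2, t3, t4, t6, t7, t8}
|Sat(EX (E[done U idle] ∨ busy))| = |{t0, t1, t2, t3, t4, t6, t7, t8}| = 8.

8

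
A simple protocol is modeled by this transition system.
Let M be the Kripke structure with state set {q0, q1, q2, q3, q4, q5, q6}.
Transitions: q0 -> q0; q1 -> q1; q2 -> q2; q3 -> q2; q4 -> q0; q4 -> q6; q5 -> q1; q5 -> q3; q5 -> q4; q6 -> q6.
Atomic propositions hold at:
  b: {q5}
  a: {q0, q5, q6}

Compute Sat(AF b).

AF b: least fixpoint, start Z0 = {q5}, add states with every successor in Z. Already a fixed point.
Sat(AF b) = {q5}

{q5}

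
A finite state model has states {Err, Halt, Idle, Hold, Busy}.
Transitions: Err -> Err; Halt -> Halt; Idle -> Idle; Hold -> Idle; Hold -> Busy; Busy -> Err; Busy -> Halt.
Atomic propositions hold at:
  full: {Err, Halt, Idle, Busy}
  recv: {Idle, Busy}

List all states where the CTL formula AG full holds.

AG full: greatest fixpoint, start Z0 = {Err, Halt, Idle, Busy}, keep only states in Sat with every successor in Z. Already a fixed point.
Sat(AG full) = {Err, Halt, Idle, Busy}

{Err, Halt, Idle, Busy}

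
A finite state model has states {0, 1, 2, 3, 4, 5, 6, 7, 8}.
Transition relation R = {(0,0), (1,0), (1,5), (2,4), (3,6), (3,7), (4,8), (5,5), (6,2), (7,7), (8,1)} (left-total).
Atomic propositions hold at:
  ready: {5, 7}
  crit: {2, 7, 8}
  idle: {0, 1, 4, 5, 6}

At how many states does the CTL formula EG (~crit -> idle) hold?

8

Sat(~crit) = {0, 1, 3, 4, 5, 6}
Sat(~crit -> idle) = {0, 1, 2, 4, 5, 6, 7, 8}
EG (~crit -> idle): greatest fixpoint, start Z0 = {0, 1, 2, 4, 5, 6, 7, 8}, keep only states in Sat with some successor in Z. Already a fixed point.
Sat(EG (~crit -> idle)) = {0, 1, 2, 4, 5, 6, 7, 8}
|Sat(EG (~crit -> idle))| = |{0, 1, 2, 4, 5, 6, 7, 8}| = 8.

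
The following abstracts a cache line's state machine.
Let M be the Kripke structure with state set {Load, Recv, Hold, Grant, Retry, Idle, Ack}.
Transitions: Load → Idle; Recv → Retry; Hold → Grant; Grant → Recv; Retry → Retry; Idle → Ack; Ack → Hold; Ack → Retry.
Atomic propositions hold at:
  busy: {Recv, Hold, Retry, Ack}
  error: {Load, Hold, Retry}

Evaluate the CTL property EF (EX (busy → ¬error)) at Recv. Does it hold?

Sat(¬error) = {Recv, Grant, Idle, Ack}
Sat(busy → ¬error) = {Load, Recv, Grant, Idle, Ack}
Sat(EX (busy → ¬error)) = {s : some successor in {Load, Recv, Grant, Idle, Ack}} = {Load, Hold, Grant, Idle}
EF (EX (busy → ¬error)): least fixpoint, start Z0 = {Load, Hold, Grant, Idle}, add states with some successor in Z. Z1 = {Load, Hold, Grant, Idle, Ack}; fixed.
Sat(EF (EX (busy → ¬error))) = {Load, Hold, Grant, Idle, Ack}
Recv ∉ Sat(EF (EX (busy → ¬error))) = {Load, Hold, Grant, Idle, Ack}, so the formula does not hold at Recv.

No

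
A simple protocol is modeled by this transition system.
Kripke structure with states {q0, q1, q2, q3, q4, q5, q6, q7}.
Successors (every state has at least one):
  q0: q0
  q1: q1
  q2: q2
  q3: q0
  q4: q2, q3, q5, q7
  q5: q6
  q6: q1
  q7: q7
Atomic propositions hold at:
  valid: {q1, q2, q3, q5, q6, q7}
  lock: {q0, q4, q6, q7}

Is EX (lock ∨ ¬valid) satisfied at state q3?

Yes

Sat(¬valid) = {q0, q4}
Sat(lock ∨ ¬valid) = {q0, q4, q6, q7}
Sat(EX (lock ∨ ¬valid)) = {s : some successor in {q0, q4, q6, q7}} = {q0, q3, q4, q5, q7}
q3 ∈ Sat(EX (lock ∨ ¬valid)) = {q0, q3, q4, q5, q7}, so the formula holds at q3.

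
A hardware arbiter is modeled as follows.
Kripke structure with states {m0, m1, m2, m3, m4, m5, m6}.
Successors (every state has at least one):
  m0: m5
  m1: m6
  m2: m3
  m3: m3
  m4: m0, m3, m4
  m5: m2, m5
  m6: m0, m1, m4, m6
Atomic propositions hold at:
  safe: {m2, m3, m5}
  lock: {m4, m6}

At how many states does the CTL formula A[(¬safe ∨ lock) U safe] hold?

Sat(¬safe) = {m0, m1, m4, m6}
Sat(¬safe ∨ lock) = {m0, m1, m4, m6}
A[(¬safe ∨ lock) U safe]: least fixpoint, start Z0 = Sat(safe) = {m2, m3, m5}, add states in Sat(¬safe ∨ lock) with every successor in Z. Z1 = {m0, m2, m3, m5}; fixed.
Sat(A[(¬safe ∨ lock) U safe]) = {m0, m2, m3, m5}
|Sat(A[(¬safe ∨ lock) U safe])| = |{m0, m2, m3, m5}| = 4.

4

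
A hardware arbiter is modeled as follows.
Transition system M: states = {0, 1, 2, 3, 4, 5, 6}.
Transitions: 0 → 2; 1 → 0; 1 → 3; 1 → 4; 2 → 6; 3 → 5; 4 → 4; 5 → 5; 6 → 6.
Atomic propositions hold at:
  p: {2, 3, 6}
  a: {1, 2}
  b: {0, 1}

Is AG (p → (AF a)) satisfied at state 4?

Yes

AF a: least fixpoint, start Z0 = {1, 2}, add states with every successor in Z. Z1 = {0, 1, 2}; fixed.
Sat(AF a) = {0, 1, 2}
Sat(p → (AF a)) = {0, 1, 2, 4, 5}
AG (p → (AF a)): greatest fixpoint, start Z0 = {0, 1, 2, 4, 5}, keep only states in Sat with every successor in Z. Z1 = {0, 4, 5}; Z2 = {4, 5}; fixed.
Sat(AG (p → (AF a))) = {4, 5}
4 ∈ Sat(AG (p → (AF a))) = {4, 5}, so the formula holds at 4.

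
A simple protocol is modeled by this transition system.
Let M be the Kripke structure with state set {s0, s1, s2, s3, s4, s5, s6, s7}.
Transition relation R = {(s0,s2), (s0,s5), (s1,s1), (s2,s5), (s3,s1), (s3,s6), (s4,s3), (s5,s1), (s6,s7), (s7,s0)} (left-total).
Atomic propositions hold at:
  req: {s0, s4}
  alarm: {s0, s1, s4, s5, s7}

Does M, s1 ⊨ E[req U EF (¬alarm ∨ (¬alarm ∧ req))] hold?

Sat(¬alarm) = {s2, s3, s6}
Sat(¬alarm ∧ req) = ∅
Sat(¬alarm ∨ (¬alarm ∧ req)) = {s2, s3, s6}
EF (¬alarm ∨ (¬alarm ∧ req)): least fixpoint, start Z0 = {s2, s3, s6}, add states with some successor in Z. Z1 = {s0, s2, s3, s4, s6}; Z2 = {s0, s2, s3, s4, s6, s7}; fixed.
Sat(EF (¬alarm ∨ (¬alarm ∧ req))) = {s0, s2, s3, s4, s6, s7}
E[req U EF (¬alarm ∨ (¬alarm ∧ req))]: least fixpoint, start Z0 = Sat(EF (¬alarm ∨ (¬alarm ∧ req))) = {s0, s2, s3, s4, s6, s7}, add states in Sat(req) with some successor in Z. Already a fixed point.
Sat(E[req U EF (¬alarm ∨ (¬alarm ∧ req))]) = {s0, s2, s3, s4, s6, s7}
s1 ∉ Sat(E[req U EF (¬alarm ∨ (¬alarm ∧ req))]) = {s0, s2, s3, s4, s6, s7}, so the formula does not hold at s1.

No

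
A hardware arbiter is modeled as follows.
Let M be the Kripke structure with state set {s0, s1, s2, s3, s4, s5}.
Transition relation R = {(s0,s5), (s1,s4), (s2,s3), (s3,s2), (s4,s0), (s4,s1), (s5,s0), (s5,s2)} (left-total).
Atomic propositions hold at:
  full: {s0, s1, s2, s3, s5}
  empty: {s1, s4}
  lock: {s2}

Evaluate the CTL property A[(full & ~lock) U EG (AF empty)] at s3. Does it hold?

Sat(~lock) = {s0, s1, s3, s4, s5}
Sat(full & ~lock) = {s0, s1, s3, s5}
AF empty: least fixpoint, start Z0 = {s1, s4}, add states with every successor in Z. Already a fixed point.
Sat(AF empty) = {s1, s4}
EG (AF empty): greatest fixpoint, start Z0 = {s1, s4}, keep only states in Sat with some successor in Z. Already a fixed point.
Sat(EG (AF empty)) = {s1, s4}
A[(full & ~lock) U EG (AF empty)]: least fixpoint, start Z0 = Sat(EG (AF empty)) = {s1, s4}, add states in Sat(full & ~lock) with every successor in Z. Already a fixed point.
Sat(A[(full & ~lock) U EG (AF empty)]) = {s1, s4}
s3 ∉ Sat(A[(full & ~lock) U EG (AF empty)]) = {s1, s4}, so the formula does not hold at s3.

No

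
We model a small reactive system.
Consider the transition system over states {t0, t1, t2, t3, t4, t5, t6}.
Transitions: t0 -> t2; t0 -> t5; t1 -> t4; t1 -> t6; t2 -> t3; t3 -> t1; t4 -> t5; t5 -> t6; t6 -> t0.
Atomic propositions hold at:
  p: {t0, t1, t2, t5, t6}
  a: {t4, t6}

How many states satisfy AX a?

2

Sat(AX a) = {s : every successor in {t4, t6}} = {t1, t5}
|Sat(AX a)| = |{t1, t5}| = 2.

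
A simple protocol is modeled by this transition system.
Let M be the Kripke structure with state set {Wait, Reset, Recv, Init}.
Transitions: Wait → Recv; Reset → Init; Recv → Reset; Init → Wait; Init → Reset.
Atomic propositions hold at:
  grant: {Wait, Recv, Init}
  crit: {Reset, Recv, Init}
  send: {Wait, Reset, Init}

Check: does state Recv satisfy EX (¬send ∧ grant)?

Sat(¬send) = {Recv}
Sat(¬send ∧ grant) = {Recv}
Sat(EX (¬send ∧ grant)) = {s : some successor in {Recv}} = {Wait}
Recv ∉ Sat(EX (¬send ∧ grant)) = {Wait}, so the formula does not hold at Recv.

No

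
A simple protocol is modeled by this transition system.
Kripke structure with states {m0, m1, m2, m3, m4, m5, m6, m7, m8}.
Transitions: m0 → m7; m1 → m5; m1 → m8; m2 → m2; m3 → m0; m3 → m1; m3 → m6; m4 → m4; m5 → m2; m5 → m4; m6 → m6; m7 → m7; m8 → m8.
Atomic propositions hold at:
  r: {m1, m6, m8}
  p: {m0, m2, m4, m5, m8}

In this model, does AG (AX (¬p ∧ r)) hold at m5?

Sat(¬p) = {m1, m3, m6, m7}
Sat(¬p ∧ r) = {m1, m6}
Sat(AX (¬p ∧ r)) = {s : every successor in {m1, m6}} = {m6}
AG (AX (¬p ∧ r)): greatest fixpoint, start Z0 = {m6}, keep only states in Sat with every successor in Z. Already a fixed point.
Sat(AG (AX (¬p ∧ r))) = {m6}
m5 ∉ Sat(AG (AX (¬p ∧ r))) = {m6}, so the formula does not hold at m5.

No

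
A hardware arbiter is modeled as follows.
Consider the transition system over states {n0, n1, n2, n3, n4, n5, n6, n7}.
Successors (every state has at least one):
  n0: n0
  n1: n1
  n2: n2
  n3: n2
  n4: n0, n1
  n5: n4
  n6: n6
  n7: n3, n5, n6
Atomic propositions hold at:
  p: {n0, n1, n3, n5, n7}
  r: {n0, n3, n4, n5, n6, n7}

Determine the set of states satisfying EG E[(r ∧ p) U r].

Sat(r ∧ p) = {n0, n3, n5, n7}
E[(r ∧ p) U r]: least fixpoint, start Z0 = Sat(r) = {n0, n3, n4, n5, n6, n7}, add states in Sat(r ∧ p) with some successor in Z. Already a fixed point.
Sat(E[(r ∧ p) U r]) = {n0, n3, n4, n5, n6, n7}
EG E[(r ∧ p) U r]: greatest fixpoint, start Z0 = {n0, n3, n4, n5, n6, n7}, keep only states in Sat with some successor in Z. Z1 = {n0, n4, n5, n6, n7}; fixed.
Sat(EG E[(r ∧ p) U r]) = {n0, n4, n5, n6, n7}

{n0, n4, n5, n6, n7}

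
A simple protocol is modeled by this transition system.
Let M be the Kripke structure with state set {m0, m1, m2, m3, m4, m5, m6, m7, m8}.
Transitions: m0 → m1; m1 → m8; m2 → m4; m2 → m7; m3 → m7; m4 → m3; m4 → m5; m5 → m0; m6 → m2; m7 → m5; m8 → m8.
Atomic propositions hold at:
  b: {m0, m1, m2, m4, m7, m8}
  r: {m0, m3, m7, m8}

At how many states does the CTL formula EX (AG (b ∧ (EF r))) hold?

4

EF r: least fixpoint, start Z0 = {m0, m3, m7, m8}, add states with some successor in Z. Z1 = {m0, m1, m2, m3, m4, m5, m7, m8}; Z2 = {m0, m1, m2, m3, m4, m5, m6, m7, m8}; fixed.
Sat(EF r) = {m0, m1, m2, m3, m4, m5, m6, m7, m8}
Sat(b ∧ (EF r)) = {m0, m1, m2, m4, m7, m8}
AG (b ∧ (EF r)): greatest fixpoint, start Z0 = {m0, m1, m2, m4, m7, m8}, keep only states in Sat with every successor in Z. Z1 = {m0, m1, m2, m8}; Z2 = {m0, m1, m8}; fixed.
Sat(AG (b ∧ (EF r))) = {m0, m1, m8}
Sat(EX (AG (b ∧ (EF r)))) = {s : some successor in {m0, m1, m8}} = {m0, m1, m5, m8}
|Sat(EX (AG (b ∧ (EF r))))| = |{m0, m1, m5, m8}| = 4.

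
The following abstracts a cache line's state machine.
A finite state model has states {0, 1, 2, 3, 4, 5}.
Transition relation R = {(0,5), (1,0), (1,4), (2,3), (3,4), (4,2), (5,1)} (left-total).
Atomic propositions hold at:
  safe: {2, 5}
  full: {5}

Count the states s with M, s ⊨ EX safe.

Sat(EX safe) = {s : some successor in {2, 5}} = {0, 4}
|Sat(EX safe)| = |{0, 4}| = 2.

2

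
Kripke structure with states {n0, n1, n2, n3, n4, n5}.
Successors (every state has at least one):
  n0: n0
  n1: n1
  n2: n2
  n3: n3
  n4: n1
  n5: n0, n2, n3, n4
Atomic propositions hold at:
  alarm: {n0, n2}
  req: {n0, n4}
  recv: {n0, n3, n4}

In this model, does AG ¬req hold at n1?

Yes

Sat(¬req) = {n1, n2, n3, n5}
AG ¬req: greatest fixpoint, start Z0 = {n1, n2, n3, n5}, keep only states in Sat with every successor in Z. Z1 = {n1, n2, n3}; fixed.
Sat(AG ¬req) = {n1, n2, n3}
n1 ∈ Sat(AG ¬req) = {n1, n2, n3}, so the formula holds at n1.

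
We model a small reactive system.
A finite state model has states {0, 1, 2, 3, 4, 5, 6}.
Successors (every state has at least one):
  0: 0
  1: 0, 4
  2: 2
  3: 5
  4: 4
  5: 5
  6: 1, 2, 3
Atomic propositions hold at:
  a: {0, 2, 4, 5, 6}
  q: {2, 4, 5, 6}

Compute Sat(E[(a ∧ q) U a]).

{0, 2, 4, 5, 6}

Sat(a ∧ q) = {2, 4, 5, 6}
E[(a ∧ q) U a]: least fixpoint, start Z0 = Sat(a) = {0, 2, 4, 5, 6}, add states in Sat(a ∧ q) with some successor in Z. Already a fixed point.
Sat(E[(a ∧ q) U a]) = {0, 2, 4, 5, 6}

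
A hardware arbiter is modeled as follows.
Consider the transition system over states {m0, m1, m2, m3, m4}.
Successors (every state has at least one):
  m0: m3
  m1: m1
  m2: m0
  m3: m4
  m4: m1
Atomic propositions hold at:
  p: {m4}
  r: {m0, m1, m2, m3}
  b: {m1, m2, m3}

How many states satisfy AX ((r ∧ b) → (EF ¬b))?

3

Sat(r ∧ b) = {m1, m2, m3}
Sat(¬b) = {m0, m4}
EF ¬b: least fixpoint, start Z0 = {m0, m4}, add states with some successor in Z. Z1 = {m0, m2, m3, m4}; fixed.
Sat(EF ¬b) = {m0, m2, m3, m4}
Sat((r ∧ b) → (EF ¬b)) = {m0, m2, m3, m4}
Sat(AX ((r ∧ b) → (EF ¬b))) = {s : every successor in {m0, m2, m3, m4}} = {m0, m2, m3}
|Sat(AX ((r ∧ b) → (EF ¬b)))| = |{m0, m2, m3}| = 3.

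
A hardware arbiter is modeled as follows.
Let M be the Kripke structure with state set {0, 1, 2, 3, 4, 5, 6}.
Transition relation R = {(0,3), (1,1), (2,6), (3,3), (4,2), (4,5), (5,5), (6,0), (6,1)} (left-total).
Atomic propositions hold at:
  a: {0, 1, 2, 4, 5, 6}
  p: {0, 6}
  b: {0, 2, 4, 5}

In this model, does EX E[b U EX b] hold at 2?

Yes

Sat(EX b) = {s : some successor in {0, 2, 4, 5}} = {4, 5, 6}
E[b U EX b]: least fixpoint, start Z0 = Sat(EX b) = {4, 5, 6}, add states in Sat(b) with some successor in Z. Z1 = {2, 4, 5, 6}; fixed.
Sat(E[b U EX b]) = {2, 4, 5, 6}
Sat(EX E[b U EX b]) = {s : some successor in {2, 4, 5, 6}} = {2, 4, 5}
2 ∈ Sat(EX E[b U EX b]) = {2, 4, 5}, so the formula holds at 2.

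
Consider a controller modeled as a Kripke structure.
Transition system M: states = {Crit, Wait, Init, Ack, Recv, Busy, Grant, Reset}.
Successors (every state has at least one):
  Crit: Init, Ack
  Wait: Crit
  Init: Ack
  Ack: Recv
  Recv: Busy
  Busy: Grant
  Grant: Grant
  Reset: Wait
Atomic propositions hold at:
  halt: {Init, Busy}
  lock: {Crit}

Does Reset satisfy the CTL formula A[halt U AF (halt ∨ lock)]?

Yes

Sat(halt ∨ lock) = {Crit, Init, Busy}
AF (halt ∨ lock): least fixpoint, start Z0 = {Crit, Init, Busy}, add states with every successor in Z. Z1 = {Crit, Wait, Init, Recv, Busy}; Z2 = {Crit, Wait, Init, Ack, Recv, Busy, Reset}; fixed.
Sat(AF (halt ∨ lock)) = {Crit, Wait, Init, Ack, Recv, Busy, Reset}
A[halt U AF (halt ∨ lock)]: least fixpoint, start Z0 = Sat(AF (halt ∨ lock)) = {Crit, Wait, Init, Ack, Recv, Busy, Reset}, add states in Sat(halt) with every successor in Z. Already a fixed point.
Sat(A[halt U AF (halt ∨ lock)]) = {Crit, Wait, Init, Ack, Recv, Busy, Reset}
Reset ∈ Sat(A[halt U AF (halt ∨ lock)]) = {Crit, Wait, Init, Ack, Recv, Busy, Reset}, so the formula holds at Reset.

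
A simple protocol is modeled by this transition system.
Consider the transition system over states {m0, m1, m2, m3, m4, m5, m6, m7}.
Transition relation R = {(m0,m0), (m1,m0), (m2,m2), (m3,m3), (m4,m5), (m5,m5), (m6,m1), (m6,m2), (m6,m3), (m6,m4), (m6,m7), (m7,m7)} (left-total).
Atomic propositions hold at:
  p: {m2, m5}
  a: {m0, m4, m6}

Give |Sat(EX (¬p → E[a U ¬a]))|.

Sat(¬p) = {m0, m1, m3, m4, m6, m7}
Sat(¬a) = {m1, m2, m3, m5, m7}
E[a U ¬a]: least fixpoint, start Z0 = Sat(¬a) = {m1, m2, m3, m5, m7}, add states in Sat(a) with some successor in Z. Z1 = {m1, m2, m3, m4, m5, m6, m7}; fixed.
Sat(E[a U ¬a]) = {m1, m2, m3, m4, m5, m6, m7}
Sat(¬p → E[a U ¬a]) = {m1, m2, m3, m4, m5, m6, m7}
Sat(EX (¬p → E[a U ¬a])) = {s : some successor in {m1, m2, m3, m4, m5, m6, m7}} = {m2, m3, m4, m5, m6, m7}
|Sat(EX (¬p → E[a U ¬a]))| = |{m2, m3, m4, m5, m6, m7}| = 6.

6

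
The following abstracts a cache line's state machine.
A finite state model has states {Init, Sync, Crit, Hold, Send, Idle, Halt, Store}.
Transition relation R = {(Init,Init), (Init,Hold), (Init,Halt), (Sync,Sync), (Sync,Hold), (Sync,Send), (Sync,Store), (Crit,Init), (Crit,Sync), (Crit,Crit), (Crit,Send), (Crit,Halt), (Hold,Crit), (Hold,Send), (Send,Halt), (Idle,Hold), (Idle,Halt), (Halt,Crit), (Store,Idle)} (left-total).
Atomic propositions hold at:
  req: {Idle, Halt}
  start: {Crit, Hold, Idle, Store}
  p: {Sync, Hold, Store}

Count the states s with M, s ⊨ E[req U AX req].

2

Sat(AX req) = {s : every successor in {Idle, Halt}} = {Send, Store}
E[req U AX req]: least fixpoint, start Z0 = Sat(AX req) = {Send, Store}, add states in Sat(req) with some successor in Z. Already a fixed point.
Sat(E[req U AX req]) = {Send, Store}
|Sat(E[req U AX req])| = |{Send, Store}| = 2.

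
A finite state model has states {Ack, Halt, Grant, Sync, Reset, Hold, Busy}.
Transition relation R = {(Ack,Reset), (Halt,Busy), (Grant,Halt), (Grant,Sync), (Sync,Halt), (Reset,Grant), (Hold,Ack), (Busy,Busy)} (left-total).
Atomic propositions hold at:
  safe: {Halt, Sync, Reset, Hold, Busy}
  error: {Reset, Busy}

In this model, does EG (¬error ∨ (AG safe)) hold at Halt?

Yes

Sat(¬error) = {Ack, Halt, Grant, Sync, Hold}
AG safe: greatest fixpoint, start Z0 = {Halt, Sync, Reset, Hold, Busy}, keep only states in Sat with every successor in Z. Z1 = {Halt, Sync, Busy}; fixed.
Sat(AG safe) = {Halt, Sync, Busy}
Sat(¬error ∨ (AG safe)) = {Ack, Halt, Grant, Sync, Hold, Busy}
EG (¬error ∨ (AG safe)): greatest fixpoint, start Z0 = {Ack, Halt, Grant, Sync, Hold, Busy}, keep only states in Sat with some successor in Z. Z1 = {Halt, Grant, Sync, Hold, Busy}; Z2 = {Halt, Grant, Sync, Busy}; fixed.
Sat(EG (¬error ∨ (AG safe))) = {Halt, Grant, Sync, Busy}
Halt ∈ Sat(EG (¬error ∨ (AG safe))) = {Halt, Grant, Sync, Busy}, so the formula holds at Halt.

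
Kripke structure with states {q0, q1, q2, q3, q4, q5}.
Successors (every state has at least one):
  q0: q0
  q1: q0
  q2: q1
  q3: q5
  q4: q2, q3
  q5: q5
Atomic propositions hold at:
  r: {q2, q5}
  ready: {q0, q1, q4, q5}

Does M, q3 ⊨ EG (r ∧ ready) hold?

No

Sat(r ∧ ready) = {q5}
EG (r ∧ ready): greatest fixpoint, start Z0 = {q5}, keep only states in Sat with some successor in Z. Already a fixed point.
Sat(EG (r ∧ ready)) = {q5}
q3 ∉ Sat(EG (r ∧ ready)) = {q5}, so the formula does not hold at q3.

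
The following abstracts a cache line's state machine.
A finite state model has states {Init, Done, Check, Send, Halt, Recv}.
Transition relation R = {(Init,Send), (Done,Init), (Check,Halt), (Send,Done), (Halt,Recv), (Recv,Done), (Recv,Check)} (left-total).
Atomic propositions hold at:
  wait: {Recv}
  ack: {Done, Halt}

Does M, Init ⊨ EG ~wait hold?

Sat(~wait) = {Init, Done, Check, Send, Halt}
EG ~wait: greatest fixpoint, start Z0 = {Init, Done, Check, Send, Halt}, keep only states in Sat with some successor in Z. Z1 = {Init, Done, Check, Send}; Z2 = {Init, Done, Send}; fixed.
Sat(EG ~wait) = {Init, Done, Send}
Init ∈ Sat(EG ~wait) = {Init, Done, Send}, so the formula holds at Init.

Yes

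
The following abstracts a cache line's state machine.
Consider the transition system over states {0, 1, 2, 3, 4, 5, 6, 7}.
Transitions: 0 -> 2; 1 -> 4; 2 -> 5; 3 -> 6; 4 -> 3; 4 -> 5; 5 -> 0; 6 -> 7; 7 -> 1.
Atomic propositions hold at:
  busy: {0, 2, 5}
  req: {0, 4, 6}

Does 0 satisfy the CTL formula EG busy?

EG busy: greatest fixpoint, start Z0 = {0, 2, 5}, keep only states in Sat with some successor in Z. Already a fixed point.
Sat(EG busy) = {0, 2, 5}
0 ∈ Sat(EG busy) = {0, 2, 5}, so the formula holds at 0.

Yes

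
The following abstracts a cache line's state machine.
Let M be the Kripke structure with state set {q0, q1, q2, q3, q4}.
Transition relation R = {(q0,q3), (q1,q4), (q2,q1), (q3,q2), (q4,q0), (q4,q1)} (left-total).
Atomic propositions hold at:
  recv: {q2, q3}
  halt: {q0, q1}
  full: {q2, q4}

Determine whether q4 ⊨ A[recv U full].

Yes

A[recv U full]: least fixpoint, start Z0 = Sat(full) = {q2, q4}, add states in Sat(recv) with every successor in Z. Z1 = {q2, q3, q4}; fixed.
Sat(A[recv U full]) = {q2, q3, q4}
q4 ∈ Sat(A[recv U full]) = {q2, q3, q4}, so the formula holds at q4.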